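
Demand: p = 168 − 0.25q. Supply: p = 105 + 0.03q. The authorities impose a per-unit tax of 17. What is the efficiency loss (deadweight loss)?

516.07

Competitive equilibrium: 168 − 0.25q = 105 + 0.03q → q* = 225, p* = 111.75.
With the tax, the buyer price exceeds the seller price by 17: (168 − 0.25q) − (105 + 0.03q) = 17 → q' = 164.2857.
Δq = 225 − 164.2857 = 60.7143; the wedge equals the tax, 17.
DWL = ½ × 60.7143 × 17 = 516.07.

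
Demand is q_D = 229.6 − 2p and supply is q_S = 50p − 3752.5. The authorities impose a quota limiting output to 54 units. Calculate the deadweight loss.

130.95

In inverse form: demand p = 114.8 − 0.5q, supply p = 75.05 + 0.02q.
Competitive equilibrium: 114.8 − 0.5q = 75.05 + 0.02q → q* = 76.4423, p* = 76.5788.
At q = 54: demand price = 114.8 − 0.5·54 = 87.8; supply price = 75.05 + 0.02·54 = 76.13.
Δq = 76.4423 − 54 = 22.4423; wedge = 87.8 − 76.13 = 11.67.
Deadweight loss = ½ × 22.4423 × 11.67 = 130.95.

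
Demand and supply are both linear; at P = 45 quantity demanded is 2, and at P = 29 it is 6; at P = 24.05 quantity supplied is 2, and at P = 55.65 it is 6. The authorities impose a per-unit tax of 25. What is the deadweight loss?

26.26

Demand slope = (29 − 45)/(6 − 2) = −4, so P = 53 − 4Q.
Supply slope = (55.65 − 24.05)/(6 − 2) = 7.9, so P = 8.25 + 7.9Q.
Competitive equilibrium: 53 − 4Q = 8.25 + 7.9Q → Q* = 3.7605, P* = 37.958.
With the tax, the buyer price exceeds the seller price by 25: (53 − 4Q) − (8.25 + 7.9Q) = 25 → Q' = 1.6597.
ΔQ = 3.7605 − 1.6597 = 2.1008; the wedge equals the tax, 25.
Welfare loss = ½ × 2.1008 × 25 = 26.26.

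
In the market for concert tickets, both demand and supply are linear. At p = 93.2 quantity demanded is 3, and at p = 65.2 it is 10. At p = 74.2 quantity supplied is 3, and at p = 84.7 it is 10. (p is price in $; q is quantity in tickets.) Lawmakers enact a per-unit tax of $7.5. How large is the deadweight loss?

$5.11

Demand slope = (65.2 − 93.2)/(10 − 3) = −4, so p = 105.2 − 4q.
Supply slope = (84.7 − 74.2)/(10 − 3) = 1.5, so p = 69.7 + 1.5q.
Competitive equilibrium: 105.2 − 4q = 69.7 + 1.5q → q* = 6.4545, p* = 79.3818.
With the tax, the buyer price exceeds the seller price by 7.5: (105.2 − 4q) − (69.7 + 1.5q) = 7.5 → q' = 5.0909.
Δq = 6.4545 − 5.0909 = 1.3636; the wedge equals the tax, 7.5.
The triangle = ½ × 1.3636 × 7.5 = $5.11.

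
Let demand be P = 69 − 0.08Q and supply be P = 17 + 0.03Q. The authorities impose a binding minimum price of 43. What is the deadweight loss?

1200.28

Competitive equilibrium: 69 − 0.08Q = 17 + 0.03Q → Q* = 472.7273, P* = 31.1818.
At the floor P = 43, quantity demanded = (69 − 43)/0.08 = 325.
Sellers' marginal cost at Q' = 325: 17 + 0.03·325 = 26.75.
ΔQ = 472.7273 − 325 = 147.7273; wedge = 43 − 26.75 = 16.25.
Deadweight loss = ½ × 147.7273 × 16.25 = 1200.28.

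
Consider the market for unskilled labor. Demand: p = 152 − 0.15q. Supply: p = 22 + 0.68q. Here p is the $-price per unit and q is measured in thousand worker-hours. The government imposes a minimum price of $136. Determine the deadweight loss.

$1035.83 thousand

Competitive equilibrium: 152 − 0.15q = 22 + 0.68q → q* = 156.6265, p* = 128.506.
At the floor p = 136, quantity demanded = (152 − 136)/0.15 = 106.6667.
Sellers' marginal cost at q' = 106.6667: 22 + 0.68·106.6667 = 94.5334.
Δq = 156.6265 − 106.6667 = 49.9598; wedge = 136 − 94.5334 = 41.4666.
The triangle = ½ × 49.9598 × 41.4666 = $1035.83 thousand.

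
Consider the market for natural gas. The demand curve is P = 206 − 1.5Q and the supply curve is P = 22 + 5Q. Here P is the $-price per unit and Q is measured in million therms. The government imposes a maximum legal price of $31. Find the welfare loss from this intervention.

Competitive equilibrium: 206 − 1.5Q = 22 + 5Q → Q* = 28.3077, P* = 163.5385.
At the ceiling P = 31, quantity supplied = (31 − 22)/5 = 1.8.
Willingness to pay at Q' = 1.8: 206 − 1.5·1.8 = 203.3.
ΔQ = 28.3077 − 1.8 = 26.5077; wedge = 203.3 − 31 = 172.3.
Deadweight loss = ½ × 26.5077 × 172.3 = $2283.64 million.

$2283.64 million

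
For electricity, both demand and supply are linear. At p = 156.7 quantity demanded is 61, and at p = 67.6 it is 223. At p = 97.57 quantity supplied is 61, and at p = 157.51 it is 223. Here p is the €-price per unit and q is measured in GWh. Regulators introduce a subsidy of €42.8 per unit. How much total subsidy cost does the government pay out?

€7352.76

Demand slope = (67.6 − 156.7)/(223 − 61) = −0.55, so p = 190.25 − 0.55q.
Supply slope = (157.51 − 97.57)/(223 − 61) = 0.37, so p = 75 + 0.37q.
Competitive equilibrium: 190.25 − 0.55q = 75 + 0.37q → q* = 125.2717, p* = 121.3505.
The subsidy lowers effective supply by 42.8: p = 32.2 + 0.37q.
New quantity: 190.25 − 0.55q = 32.2 + 0.37q → q' = 171.7935.
Total subsidy cost = 42.8 × 171.7935 = €7352.76.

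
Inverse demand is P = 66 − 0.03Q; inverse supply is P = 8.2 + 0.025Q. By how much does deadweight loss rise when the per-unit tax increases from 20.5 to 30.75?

Competitive equilibrium: 66 − 0.03Q = 8.2 + 0.025Q → Q* = 1050.9091, P* = 34.4727.
For a per-unit tax t: ΔQ = t/0.055, so DWL = ½·t·(t/0.055) = t²/0.11.
At t = 20.5: DWL = 3820.455. At t = 30.75: DWL = 8596.023.
Increase = 8596.023 − 3820.455 = 4775.57.

4775.57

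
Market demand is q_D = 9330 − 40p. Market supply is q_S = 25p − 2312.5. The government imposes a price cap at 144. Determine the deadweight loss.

In inverse form: demand p = 233.25 − 0.025q, supply p = 92.5 + 0.04q.
Competitive equilibrium: 233.25 − 0.025q = 92.5 + 0.04q → q* = 2165.38462, p* = 179.11538.
At the ceiling p = 144, quantity supplied = (144 − 92.5)/0.04 = 1287.5.
Willingness to pay at q' = 1287.5: 233.25 − 0.025·1287.5 = 201.0625.
Δq = 2165.38462 − 1287.5 = 877.88462; wedge = 201.0625 − 144 = 57.0625.
The triangle = ½ × 877.88462 × 57.0625 = 25047.15.

25047.15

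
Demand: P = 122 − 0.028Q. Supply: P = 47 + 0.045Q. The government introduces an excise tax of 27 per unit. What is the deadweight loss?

4993.15

Competitive equilibrium: 122 − 0.028Q = 47 + 0.045Q → Q* = 1027.3973, P* = 93.2329.
With the tax, the buyer price exceeds the seller price by 27: (122 − 0.028Q) − (47 + 0.045Q) = 27 → Q' = 657.5342.
ΔQ = 1027.3973 − 657.5342 = 369.8631; the wedge equals the tax, 27.
Welfare loss = ½ × 369.8631 × 27 = 4993.15.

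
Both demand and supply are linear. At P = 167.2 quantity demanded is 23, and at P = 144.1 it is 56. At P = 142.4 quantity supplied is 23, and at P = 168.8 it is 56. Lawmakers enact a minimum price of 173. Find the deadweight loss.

461.99

Demand slope = (144.1 − 167.2)/(56 − 23) = −0.7, so P = 183.3 − 0.7Q.
Supply slope = (168.8 − 142.4)/(56 − 23) = 0.8, so P = 124 + 0.8Q.
Competitive equilibrium: 183.3 − 0.7Q = 124 + 0.8Q → Q* = 39.5333, P* = 155.6267.
At the floor P = 173, quantity demanded = (183.3 − 173)/0.7 = 14.7143.
Sellers' marginal cost at Q' = 14.7143: 124 + 0.8·14.7143 = 135.7714.
ΔQ = 39.5333 − 14.7143 = 24.819; wedge = 173 − 135.7714 = 37.2286.
Welfare loss = ½ × 24.819 × 37.2286 = 461.99.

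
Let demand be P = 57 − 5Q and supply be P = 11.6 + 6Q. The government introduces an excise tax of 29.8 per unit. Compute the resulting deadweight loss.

40.37

Competitive equilibrium: 57 − 5Q = 11.6 + 6Q → Q* = 4.1273, P* = 36.3636.
With the tax, the buyer price exceeds the seller price by 29.8: (57 − 5Q) − (11.6 + 6Q) = 29.8 → Q' = 1.4182.
ΔQ = 4.1273 − 1.4182 = 2.7091; the wedge equals the tax, 29.8.
DWL = ½ × 2.7091 × 29.8 = 40.37.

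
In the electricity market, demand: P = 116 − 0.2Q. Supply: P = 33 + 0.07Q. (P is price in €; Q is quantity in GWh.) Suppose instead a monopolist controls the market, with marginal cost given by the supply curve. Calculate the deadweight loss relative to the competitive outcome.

Competitive equilibrium: 116 − 0.2Q = 33 + 0.07Q → Q* = 307.4074, P* = 54.5185.
Marginal revenue: MR = 116 − 0.4Q. Set MR = MC: 116 − 0.4Q = 33 + 0.07Q → Q_m = 176.5957.
Price P_m = 116 − 0.2·176.5957 = 80.6809; MC(Q_m) = 33 + 0.07·176.5957 = 45.3617.
Competitive Q* = 307.4074, so ΔQ = 130.8117; wedge = 80.6809 − 45.3617 = 35.3192.
Deadweight loss = ½ × 130.8117 × 35.3192 = €2310.08.

€2310.08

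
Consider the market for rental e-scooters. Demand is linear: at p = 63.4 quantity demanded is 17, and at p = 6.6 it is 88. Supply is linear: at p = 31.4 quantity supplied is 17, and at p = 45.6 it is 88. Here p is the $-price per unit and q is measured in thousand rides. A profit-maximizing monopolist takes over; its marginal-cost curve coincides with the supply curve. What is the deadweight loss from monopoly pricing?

$237.14 thousand

Demand slope = (6.6 − 63.4)/(88 − 17) = −0.8, so p = 77 − 0.8q.
Supply slope = (45.6 − 31.4)/(88 − 17) = 0.2, so p = 28 + 0.2q.
Competitive equilibrium: 77 − 0.8q = 28 + 0.2q → q* = 49, p* = 37.8.
Marginal revenue: MR = 77 − 1.6q. Set MR = MC: 77 − 1.6q = 28 + 0.2q → q_m = 27.2222.
Price p_m = 77 − 0.8·27.2222 = 55.2222; MC(q_m) = 28 + 0.2·27.2222 = 33.4444.
Competitive q* = 49, so Δq = 21.7778; wedge = 55.2222 − 33.4444 = 21.7778.
DWL = ½ × 21.7778 × 21.7778 = $237.14 thousand.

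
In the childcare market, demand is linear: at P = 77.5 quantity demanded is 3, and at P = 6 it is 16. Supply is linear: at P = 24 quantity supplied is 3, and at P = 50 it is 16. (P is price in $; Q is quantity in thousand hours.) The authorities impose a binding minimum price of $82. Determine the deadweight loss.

Demand slope = (6 − 77.5)/(16 − 3) = −5.5, so P = 94 − 5.5Q.
Supply slope = (50 − 24)/(16 − 3) = 2, so P = 18 + 2Q.
Competitive equilibrium: 94 − 5.5Q = 18 + 2Q → Q* = 10.1333, P* = 38.2667.
At the floor P = 82, quantity demanded = (94 − 82)/5.5 = 2.1818.
Sellers' marginal cost at Q' = 2.1818: 18 + 2·2.1818 = 22.3636.
ΔQ = 10.1333 − 2.1818 = 7.9515; wedge = 82 − 22.3636 = 59.6364.
The triangle = ½ × 7.9515 × 59.6364 = $237.10 thousand.

$237.10 thousand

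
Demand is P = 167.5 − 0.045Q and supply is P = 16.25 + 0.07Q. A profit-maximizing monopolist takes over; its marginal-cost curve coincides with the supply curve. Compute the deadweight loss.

7867.70

Competitive equilibrium: 167.5 − 0.045Q = 16.25 + 0.07Q → Q* = 1315.21739, P* = 108.31522.
Marginal revenue: MR = 167.5 − 0.09Q. Set MR = MC: 167.5 − 0.09Q = 16.25 + 0.07Q → Q_m = 945.3125.
Price P_m = 167.5 − 0.045·945.3125 = 124.96094; MC(Q_m) = 16.25 + 0.07·945.3125 = 82.42188.
Competitive Q* = 1315.21739, so ΔQ = 369.90489; wedge = 124.96094 − 82.42188 = 42.53906.
Welfare loss = ½ × 369.90489 × 42.53906 = 7867.70.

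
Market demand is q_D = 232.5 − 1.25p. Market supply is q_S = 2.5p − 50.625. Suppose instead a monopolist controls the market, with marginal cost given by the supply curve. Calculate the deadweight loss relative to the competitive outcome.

1831.54

In inverse form: demand p = 186 − 0.8q, supply p = 20.25 + 0.4q.
Competitive equilibrium: 186 − 0.8q = 20.25 + 0.4q → q* = 138.125, p* = 75.5.
Marginal revenue: MR = 186 − 1.6q. Set MR = MC: 186 − 1.6q = 20.25 + 0.4q → q_m = 82.875.
Price p_m = 186 − 0.8·82.875 = 119.7; MC(q_m) = 20.25 + 0.4·82.875 = 53.4.
Competitive q* = 138.125, so Δq = 55.25; wedge = 119.7 − 53.4 = 66.3.
Welfare loss = ½ × 55.25 × 66.3 = 1831.54.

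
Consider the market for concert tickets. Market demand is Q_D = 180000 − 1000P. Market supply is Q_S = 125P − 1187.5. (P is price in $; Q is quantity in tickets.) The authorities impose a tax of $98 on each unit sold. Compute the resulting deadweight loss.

In inverse form: demand P = 180 − 0.001Q, supply P = 9.5 + 0.008Q.
Competitive equilibrium: 180 − 0.001Q = 9.5 + 0.008Q → Q* = 18944.44444, P* = 161.05556.
With the tax, the buyer price exceeds the seller price by 98: (180 − 0.001Q) − (9.5 + 0.008Q) = 98 → Q' = 8055.55556.
ΔQ = 18944.44444 − 8055.55556 = 10888.88888; the wedge equals the tax, 98.
Welfare loss = ½ × 10888.88888 × 98 = $533555.56.

$533555.56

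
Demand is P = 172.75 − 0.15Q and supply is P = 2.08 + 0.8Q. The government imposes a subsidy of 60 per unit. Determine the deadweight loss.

1894.74

Competitive equilibrium: 172.75 − 0.15Q = 2.08 + 0.8Q → Q* = 179.6526, P* = 145.8021.
The subsidy lowers effective supply by 60: P = 0.8Q − 57.92.
New quantity: 172.75 − 0.15Q = 0.8Q − 57.92 → Q' = 242.8105.
Overproduction ΔQ = 242.8105 − 179.6526 = 63.1579; wedge = subsidy = 60.
The triangle = ½ × 63.1579 × 60 = 1894.74.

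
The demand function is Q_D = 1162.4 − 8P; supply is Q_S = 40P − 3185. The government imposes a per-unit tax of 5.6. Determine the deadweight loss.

104.53

In inverse form: demand P = 145.3 − 0.125Q, supply P = 79.625 + 0.025Q.
Competitive equilibrium: 145.3 − 0.125Q = 79.625 + 0.025Q → Q* = 437.8333, P* = 90.5708.
With the tax, the buyer price exceeds the seller price by 5.6: (145.3 − 0.125Q) − (79.625 + 0.025Q) = 5.6 → Q' = 400.5.
ΔQ = 437.8333 − 400.5 = 37.3333; the wedge equals the tax, 5.6.
DWL = ½ × 37.3333 × 5.6 = 104.53.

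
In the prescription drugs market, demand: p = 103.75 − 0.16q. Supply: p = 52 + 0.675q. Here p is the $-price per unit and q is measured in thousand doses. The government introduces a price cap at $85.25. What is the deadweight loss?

$67.52 thousand

Competitive equilibrium: 103.75 − 0.16q = 52 + 0.675q → q* = 61.976, p* = 93.8338.
At the ceiling p = 85.25, quantity supplied = (85.25 − 52)/0.675 = 49.2593.
Willingness to pay at q' = 49.2593: 103.75 − 0.16·49.2593 = 95.8685.
Δq = 61.976 − 49.2593 = 12.7167; wedge = 95.8685 − 85.25 = 10.6185.
DWL = ½ × 12.7167 × 10.6185 = $67.52 thousand.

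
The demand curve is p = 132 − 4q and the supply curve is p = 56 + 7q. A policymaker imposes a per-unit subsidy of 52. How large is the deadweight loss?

Competitive equilibrium: 132 − 4q = 56 + 7q → q* = 6.9091, p* = 104.3636.
The subsidy lowers effective supply by 52: p = 4 + 7q.
New quantity: 132 − 4q = 4 + 7q → q' = 11.6364.
Overproduction Δq = 11.6364 − 6.9091 = 4.7273; wedge = subsidy = 52.
The triangle = ½ × 4.7273 × 52 = 122.91.

122.91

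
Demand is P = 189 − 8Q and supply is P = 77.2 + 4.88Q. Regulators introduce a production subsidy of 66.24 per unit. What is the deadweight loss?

Competitive equilibrium: 189 − 8Q = 77.2 + 4.88Q → Q* = 8.6801, P* = 119.559.
The subsidy lowers effective supply by 66.24: P = 10.96 + 4.88Q.
New quantity: 189 − 8Q = 10.96 + 4.88Q → Q' = 13.823.
Overproduction ΔQ = 13.823 − 8.6801 = 5.1429; wedge = subsidy = 66.24.
Welfare loss = ½ × 5.1429 × 66.24 = 170.33.

170.33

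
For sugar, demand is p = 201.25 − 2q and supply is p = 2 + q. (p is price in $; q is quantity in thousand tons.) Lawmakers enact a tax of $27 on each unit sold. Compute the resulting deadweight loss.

$121.50 thousand

Competitive equilibrium: 201.25 − 2q = 2 + q → q* = 66.4167, p* = 68.4167.
With the tax, the buyer price exceeds the seller price by 27: (201.25 − 2q) − (2 + q) = 27 → q' = 57.4167.
Δq = 66.4167 − 57.4167 = 9; the wedge equals the tax, 27.
The triangle = ½ × 9 × 27 = $121.50 thousand.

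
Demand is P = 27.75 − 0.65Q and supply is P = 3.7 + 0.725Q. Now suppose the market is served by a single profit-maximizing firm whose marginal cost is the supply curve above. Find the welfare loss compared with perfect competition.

Competitive equilibrium: 27.75 − 0.65Q = 3.7 + 0.725Q → Q* = 17.4909, P* = 16.3809.
Marginal revenue: MR = 27.75 − 1.3Q. Set MR = MC: 27.75 − 1.3Q = 3.7 + 0.725Q → Q_m = 11.8765.
Price P_m = 27.75 − 0.65·11.8765 = 20.0303; MC(Q_m) = 3.7 + 0.725·11.8765 = 12.3105.
Competitive Q* = 17.4909, so ΔQ = 5.6144; wedge = 20.0303 − 12.3105 = 7.7198.
DWL = ½ × 5.6144 × 7.7198 = 21.67.

21.67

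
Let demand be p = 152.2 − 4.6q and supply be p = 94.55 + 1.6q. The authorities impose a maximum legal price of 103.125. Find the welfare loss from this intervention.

Competitive equilibrium: 152.2 − 4.6q = 94.55 + 1.6q → q* = 9.2984, p* = 109.4274.
At the ceiling p = 103.125, quantity supplied = (103.125 − 94.55)/1.6 = 5.3594.
Willingness to pay at q' = 5.3594: 152.2 − 4.6·5.3594 = 127.5468.
Δq = 9.2984 − 5.3594 = 3.939; wedge = 127.5468 − 103.125 = 24.4218.
The triangle = ½ × 3.939 × 24.4218 = 48.10.

48.10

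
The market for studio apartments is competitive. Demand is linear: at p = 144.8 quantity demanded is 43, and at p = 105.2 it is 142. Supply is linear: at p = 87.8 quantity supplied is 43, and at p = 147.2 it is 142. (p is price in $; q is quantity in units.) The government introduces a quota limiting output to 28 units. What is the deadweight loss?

$2592

Demand slope = (105.2 − 144.8)/(142 − 43) = −0.4, so p = 162 − 0.4q.
Supply slope = (147.2 − 87.8)/(142 − 43) = 0.6, so p = 62 + 0.6q.
Competitive equilibrium: 162 − 0.4q = 62 + 0.6q → q* = 100, p* = 122.
At q = 28: demand price = 162 − 0.4·28 = 150.8; supply price = 62 + 0.6·28 = 78.8.
Δq = 100 − 28 = 72; wedge = 150.8 − 78.8 = 72.
DWL = ½ × 72 × 72 = $2592.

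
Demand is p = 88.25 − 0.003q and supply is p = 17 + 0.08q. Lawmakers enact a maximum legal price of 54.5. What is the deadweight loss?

Competitive equilibrium: 88.25 − 0.003q = 17 + 0.08q → q* = 858.43373, p* = 85.6747.
At the ceiling p = 54.5, quantity supplied = (54.5 − 17)/0.08 = 468.75.
Willingness to pay at q' = 468.75: 88.25 − 0.003·468.75 = 86.84375.
Δq = 858.43373 − 468.75 = 389.68373; wedge = 86.84375 − 54.5 = 32.34375.
Welfare loss = ½ × 389.68373 × 32.34375 = 6301.92.

6301.92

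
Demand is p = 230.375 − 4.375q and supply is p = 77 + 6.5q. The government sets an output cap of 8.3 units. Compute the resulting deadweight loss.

Competitive equilibrium: 230.375 − 4.375q = 77 + 6.5q → q* = 14.10345, p* = 168.67241.
At q = 8.3: demand price = 230.375 − 4.375·8.3 = 194.0625; supply price = 77 + 6.5·8.3 = 130.95.
Δq = 14.10345 − 8.3 = 5.80345; wedge = 194.0625 − 130.95 = 63.1125.
Deadweight loss = ½ × 5.80345 × 63.1125 = 183.14.

183.14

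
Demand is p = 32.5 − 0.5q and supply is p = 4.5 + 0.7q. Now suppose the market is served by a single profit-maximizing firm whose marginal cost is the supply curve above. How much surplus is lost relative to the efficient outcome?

28.26

Competitive equilibrium: 32.5 − 0.5q = 4.5 + 0.7q → q* = 23.3333, p* = 20.8333.
Marginal revenue: MR = 32.5 − q. Set MR = MC: 32.5 − q = 4.5 + 0.7q → q_m = 16.4706.
Price p_m = 32.5 − 0.5·16.4706 = 24.2647; MC(q_m) = 4.5 + 0.7·16.4706 = 16.0294.
Competitive q* = 23.3333, so Δq = 6.8627; wedge = 24.2647 − 16.0294 = 8.2353.
The triangle = ½ × 6.8627 × 8.2353 = 28.26.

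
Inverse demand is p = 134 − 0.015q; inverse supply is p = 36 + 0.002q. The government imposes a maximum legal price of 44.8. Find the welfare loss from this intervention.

Competitive equilibrium: 134 − 0.015q = 36 + 0.002q → q* = 5764.7059, p* = 47.5294.
At the ceiling p = 44.8, quantity supplied = (44.8 − 36)/0.002 = 4400.
Willingness to pay at q' = 4400: 134 − 0.015·4400 = 68.
Δq = 5764.7059 − 4400 = 1364.7059; wedge = 68 − 44.8 = 23.2.
DWL = ½ × 1364.7059 × 23.2 = 15830.59.

15830.59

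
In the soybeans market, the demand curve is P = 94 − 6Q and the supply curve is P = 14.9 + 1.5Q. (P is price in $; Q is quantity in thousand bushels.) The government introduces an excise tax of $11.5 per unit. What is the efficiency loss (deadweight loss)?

$8.82 thousand

Competitive equilibrium: 94 − 6Q = 14.9 + 1.5Q → Q* = 10.5467, P* = 30.72.
With the tax, the buyer price exceeds the seller price by 11.5: (94 − 6Q) − (14.9 + 1.5Q) = 11.5 → Q' = 9.0133.
ΔQ = 10.5467 − 9.0133 = 1.5334; the wedge equals the tax, 11.5.
The triangle = ½ × 1.5334 × 11.5 = $8.82 thousand.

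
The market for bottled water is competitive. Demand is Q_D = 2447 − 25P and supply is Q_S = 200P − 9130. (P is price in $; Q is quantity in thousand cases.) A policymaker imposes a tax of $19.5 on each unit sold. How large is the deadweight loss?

$4225 thousand

In inverse form: demand P = 97.88 − 0.04Q, supply P = 45.65 + 0.005Q.
Competitive equilibrium: 97.88 − 0.04Q = 45.65 + 0.005Q → Q* = 1160.6667, P* = 51.4533.
With the tax, the buyer price exceeds the seller price by 19.5: (97.88 − 0.04Q) − (45.65 + 0.005Q) = 19.5 → Q' = 727.3333.
ΔQ = 1160.6667 − 727.3333 = 433.3334; the wedge equals the tax, 19.5.
The triangle = ½ × 433.3334 × 19.5 = $4225 thousand.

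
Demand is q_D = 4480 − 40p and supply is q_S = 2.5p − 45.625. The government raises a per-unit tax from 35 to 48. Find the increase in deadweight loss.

In inverse form: demand p = 112 − 0.025q, supply p = 18.25 + 0.4q.
Competitive equilibrium: 112 − 0.025q = 18.25 + 0.4q → q* = 220.5882, p* = 106.4853.
For a per-unit tax t: Δq = t/0.425, so DWL = ½·t·(t/0.425) = t²/0.85.
At t = 35: DWL = 1441.176. At t = 48: DWL = 2710.588.
Increase = 2710.588 − 1441.176 = 1269.41.

1269.41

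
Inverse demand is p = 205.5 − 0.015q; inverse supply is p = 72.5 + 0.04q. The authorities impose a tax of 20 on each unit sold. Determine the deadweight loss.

Competitive equilibrium: 205.5 − 0.015q = 72.5 + 0.04q → q* = 2418.1818, p* = 169.2273.
With the tax, the buyer price exceeds the seller price by 20: (205.5 − 0.015q) − (72.5 + 0.04q) = 20 → q' = 2054.5455.
Δq = 2418.1818 − 2054.5455 = 363.6363; the wedge equals the tax, 20.
Deadweight loss = ½ × 363.6363 × 20 = 3636.36.

3636.36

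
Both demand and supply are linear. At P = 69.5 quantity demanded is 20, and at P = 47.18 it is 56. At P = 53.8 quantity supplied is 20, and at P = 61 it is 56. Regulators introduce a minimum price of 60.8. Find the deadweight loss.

10.72

Demand slope = (47.18 − 69.5)/(56 − 20) = −0.62, so P = 81.9 − 0.62Q.
Supply slope = (61 − 53.8)/(56 − 20) = 0.2, so P = 49.8 + 0.2Q.
Competitive equilibrium: 81.9 − 0.62Q = 49.8 + 0.2Q → Q* = 39.1463, P* = 57.6293.
At the floor P = 60.8, quantity demanded = (81.9 − 60.8)/0.62 = 34.0323.
Sellers' marginal cost at Q' = 34.0323: 49.8 + 0.2·34.0323 = 56.6065.
ΔQ = 39.1463 − 34.0323 = 5.114; wedge = 60.8 − 56.6065 = 4.1935.
Deadweight loss = ½ × 5.114 × 4.1935 = 10.72.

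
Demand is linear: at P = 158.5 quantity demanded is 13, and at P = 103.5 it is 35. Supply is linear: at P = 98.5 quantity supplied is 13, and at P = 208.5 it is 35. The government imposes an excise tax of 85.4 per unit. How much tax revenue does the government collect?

820.98

Demand slope = (103.5 − 158.5)/(35 − 13) = −2.5, so P = 191 − 2.5Q.
Supply slope = (208.5 − 98.5)/(35 − 13) = 5, so P = 33.5 + 5Q.
Competitive equilibrium: 191 − 2.5Q = 33.5 + 5Q → Q* = 21, P* = 138.5.
With the tax, the buyer price exceeds the seller price by 85.4: (191 − 2.5Q) − (33.5 + 5Q) = 85.4 → Q' = 9.6133.
Tax revenue = 85.4 × 9.6133 = 820.98.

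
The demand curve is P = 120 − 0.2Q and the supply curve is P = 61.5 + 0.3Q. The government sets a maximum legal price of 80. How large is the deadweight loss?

765.44

Competitive equilibrium: 120 − 0.2Q = 61.5 + 0.3Q → Q* = 117, P* = 96.6.
At the ceiling P = 80, quantity supplied = (80 − 61.5)/0.3 = 61.6667.
Willingness to pay at Q' = 61.6667: 120 − 0.2·61.6667 = 107.6667.
ΔQ = 117 − 61.6667 = 55.3333; wedge = 107.6667 − 80 = 27.6667.
Deadweight loss = ½ × 55.3333 × 27.6667 = 765.44.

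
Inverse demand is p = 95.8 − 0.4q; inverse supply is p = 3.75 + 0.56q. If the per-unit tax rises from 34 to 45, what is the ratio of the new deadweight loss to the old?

1.752

Competitive equilibrium: 95.8 − 0.4q = 3.75 + 0.56q → q* = 95.8854, p* = 57.4458.
For a per-unit tax t: Δq = t/0.96, so DWL = ½·t·(t/0.96) = t²/1.92.
At t = 34: DWL = 602.083. At t = 45: DWL = 1054.6875.
Ratio = (45/34)² = 1.752.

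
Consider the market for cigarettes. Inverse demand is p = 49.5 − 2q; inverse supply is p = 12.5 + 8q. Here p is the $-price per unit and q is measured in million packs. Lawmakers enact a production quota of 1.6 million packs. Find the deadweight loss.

$22.05 million

Competitive equilibrium: 49.5 − 2q = 12.5 + 8q → q* = 3.7, p* = 42.1.
At q = 1.6: demand price = 49.5 − 2·1.6 = 46.3; supply price = 12.5 + 8·1.6 = 25.3.
Δq = 3.7 − 1.6 = 2.1; wedge = 46.3 − 25.3 = 21.
Welfare loss = ½ × 2.1 × 21 = $22.05 million.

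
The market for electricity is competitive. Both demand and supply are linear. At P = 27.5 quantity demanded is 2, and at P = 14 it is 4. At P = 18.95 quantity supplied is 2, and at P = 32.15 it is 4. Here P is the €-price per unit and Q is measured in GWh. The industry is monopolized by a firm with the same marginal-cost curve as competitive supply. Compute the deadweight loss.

Demand slope = (14 − 27.5)/(4 − 2) = −6.75, so P = 41 − 6.75Q.
Supply slope = (32.15 − 18.95)/(4 − 2) = 6.6, so P = 5.75 + 6.6Q.
Competitive equilibrium: 41 − 6.75Q = 5.75 + 6.6Q → Q* = 2.6404, P* = 23.177.
Marginal revenue: MR = 41 − 13.5Q. Set MR = MC: 41 − 13.5Q = 5.75 + 6.6Q → Q_m = 1.7537.
Price P_m = 41 − 6.75·1.7537 = 29.1625; MC(Q_m) = 5.75 + 6.6·1.7537 = 17.3244.
Competitive Q* = 2.6404, so ΔQ = 0.8867; wedge = 29.1625 − 17.3244 = 11.8381.
DWL = ½ × 0.8867 × 11.8381 = €5.25.

€5.25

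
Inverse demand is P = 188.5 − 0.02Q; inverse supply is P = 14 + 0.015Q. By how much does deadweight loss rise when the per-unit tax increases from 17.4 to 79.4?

85737.14

Competitive equilibrium: 188.5 − 0.02Q = 14 + 0.015Q → Q* = 4985.7143, P* = 88.7857.
For a per-unit tax t: ΔQ = t/0.035, so DWL = ½·t·(t/0.035) = t²/0.07.
At t = 17.4: DWL = 4325.143. At t = 79.4: DWL = 90062.286.
Increase = 90062.286 − 4325.143 = 85737.14.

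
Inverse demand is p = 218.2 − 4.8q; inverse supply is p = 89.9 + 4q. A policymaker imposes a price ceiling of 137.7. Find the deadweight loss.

30.42

Competitive equilibrium: 218.2 − 4.8q = 89.9 + 4q → q* = 14.5795, p* = 148.2182.
At the ceiling p = 137.7, quantity supplied = (137.7 − 89.9)/4 = 11.95.
Willingness to pay at q' = 11.95: 218.2 − 4.8·11.95 = 160.84.
Δq = 14.5795 − 11.95 = 2.6295; wedge = 160.84 − 137.7 = 23.14.
Deadweight loss = ½ × 2.6295 × 23.14 = 30.42.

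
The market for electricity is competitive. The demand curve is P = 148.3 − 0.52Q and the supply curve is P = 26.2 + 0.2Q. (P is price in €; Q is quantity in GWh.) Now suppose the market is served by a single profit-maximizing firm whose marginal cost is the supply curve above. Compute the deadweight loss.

€1820.67

Competitive equilibrium: 148.3 − 0.52Q = 26.2 + 0.2Q → Q* = 169.58333, P* = 60.11667.
Marginal revenue: MR = 148.3 − 1.04Q. Set MR = MC: 148.3 − 1.04Q = 26.2 + 0.2Q → Q_m = 98.46774.
Price P_m = 148.3 − 0.52·98.46774 = 97.09678; MC(Q_m) = 26.2 + 0.2·98.46774 = 45.89355.
Competitive Q* = 169.58333, so ΔQ = 71.11559; wedge = 97.09678 − 45.89355 = 51.20323.
Deadweight loss = ½ × 71.11559 × 51.20323 = €1820.67.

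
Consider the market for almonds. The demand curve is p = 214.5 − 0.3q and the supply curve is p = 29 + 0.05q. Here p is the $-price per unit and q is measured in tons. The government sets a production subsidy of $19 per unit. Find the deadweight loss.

Competitive equilibrium: 214.5 − 0.3q = 29 + 0.05q → q* = 530, p* = 55.5.
The subsidy lowers effective supply by 19: p = 10 + 0.05q.
New quantity: 214.5 − 0.3q = 10 + 0.05q → q' = 584.2857.
Overproduction Δq = 584.2857 − 530 = 54.2857; wedge = subsidy = 19.
The triangle = ½ × 54.2857 × 19 = $515.71.

$515.71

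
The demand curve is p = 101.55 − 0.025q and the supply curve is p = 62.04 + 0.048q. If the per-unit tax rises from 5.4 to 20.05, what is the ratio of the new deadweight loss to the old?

Competitive equilibrium: 101.55 − 0.025q = 62.04 + 0.048q → q* = 541.2329, p* = 88.0192.
For a per-unit tax t: Δq = t/0.073, so DWL = ½·t·(t/0.073) = t²/0.146.
At t = 5.4: DWL = 199.726. At t = 20.05: DWL = 2753.442.
Ratio = (20.05/5.4)² = 13.786.

13.786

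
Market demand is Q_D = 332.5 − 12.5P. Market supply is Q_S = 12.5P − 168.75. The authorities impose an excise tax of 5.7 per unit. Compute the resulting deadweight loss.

In inverse form: demand P = 26.6 − 0.08Q, supply P = 13.5 + 0.08Q.
Competitive equilibrium: 26.6 − 0.08Q = 13.5 + 0.08Q → Q* = 81.875, P* = 20.05.
With the tax, the buyer price exceeds the seller price by 5.7: (26.6 − 0.08Q) − (13.5 + 0.08Q) = 5.7 → Q' = 46.25.
ΔQ = 81.875 − 46.25 = 35.625; the wedge equals the tax, 5.7.
The triangle = ½ × 35.625 × 5.7 = 101.53.

101.53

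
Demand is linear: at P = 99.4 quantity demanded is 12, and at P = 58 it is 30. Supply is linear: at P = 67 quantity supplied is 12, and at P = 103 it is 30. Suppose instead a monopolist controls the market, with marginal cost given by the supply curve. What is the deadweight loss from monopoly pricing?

99.64

Demand slope = (58 − 99.4)/(30 − 12) = −2.3, so P = 127 − 2.3Q.
Supply slope = (103 − 67)/(30 − 12) = 2, so P = 43 + 2Q.
Competitive equilibrium: 127 − 2.3Q = 43 + 2Q → Q* = 19.5349, P* = 82.0698.
Marginal revenue: MR = 127 − 4.6Q. Set MR = MC: 127 − 4.6Q = 43 + 2Q → Q_m = 12.7273.
Price P_m = 127 − 2.3·12.7273 = 97.7272; MC(Q_m) = 43 + 2·12.7273 = 68.4546.
Competitive Q* = 19.5349, so ΔQ = 6.8076; wedge = 97.7272 − 68.4546 = 29.2726.
The triangle = ½ × 6.8076 × 29.2726 = 99.64.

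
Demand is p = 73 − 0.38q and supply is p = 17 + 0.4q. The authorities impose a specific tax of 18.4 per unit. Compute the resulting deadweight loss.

Competitive equilibrium: 73 − 0.38q = 17 + 0.4q → q* = 71.7949, p* = 45.7179.
With the tax, the buyer price exceeds the seller price by 18.4: (73 − 0.38q) − (17 + 0.4q) = 18.4 → q' = 48.2051.
Δq = 71.7949 − 48.2051 = 23.5898; the wedge equals the tax, 18.4.
The triangle = ½ × 23.5898 × 18.4 = 217.03.

217.03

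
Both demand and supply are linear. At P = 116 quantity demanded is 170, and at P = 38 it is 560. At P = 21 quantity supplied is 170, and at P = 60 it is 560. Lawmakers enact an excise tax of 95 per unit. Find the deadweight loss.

Demand slope = (38 − 116)/(560 − 170) = −0.2, so P = 150 − 0.2Q.
Supply slope = (60 − 21)/(560 − 170) = 0.1, so P = 4 + 0.1Q.
Competitive equilibrium: 150 − 0.2Q = 4 + 0.1Q → Q* = 486.6667, P* = 52.6667.
With the tax, the buyer price exceeds the seller price by 95: (150 − 0.2Q) − (4 + 0.1Q) = 95 → Q' = 170.
ΔQ = 486.6667 − 170 = 316.6667; the wedge equals the tax, 95.
The triangle = ½ × 316.6667 × 95 = 15041.67.

15041.67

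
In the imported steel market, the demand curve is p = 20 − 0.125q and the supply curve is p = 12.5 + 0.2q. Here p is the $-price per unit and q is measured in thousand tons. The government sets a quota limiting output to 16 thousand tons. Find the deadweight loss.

Competitive equilibrium: 20 − 0.125q = 12.5 + 0.2q → q* = 23.0769, p* = 17.1154.
At q = 16: demand price = 20 − 0.125·16 = 18; supply price = 12.5 + 0.2·16 = 15.7.
Δq = 23.0769 − 16 = 7.0769; wedge = 18 − 15.7 = 2.3.
Welfare loss = ½ × 7.0769 × 2.3 = $8.14 thousand.

$8.14 thousand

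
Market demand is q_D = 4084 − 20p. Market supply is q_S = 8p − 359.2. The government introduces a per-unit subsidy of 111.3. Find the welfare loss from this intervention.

35393.40

In inverse form: demand p = 204.2 − 0.05q, supply p = 44.9 + 0.125q.
Competitive equilibrium: 204.2 − 0.05q = 44.9 + 0.125q → q* = 910.2857, p* = 158.6857.
The subsidy lowers effective supply by 111.3: p = 0.125q − 66.4.
New quantity: 204.2 − 0.05q = 0.125q − 66.4 → q' = 1546.2857.
Overproduction Δq = 1546.2857 − 910.2857 = 636; wedge = subsidy = 111.3.
The triangle = ½ × 636 × 111.3 = 35393.40.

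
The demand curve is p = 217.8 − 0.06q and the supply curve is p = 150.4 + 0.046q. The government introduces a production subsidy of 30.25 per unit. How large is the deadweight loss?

4316.33

Competitive equilibrium: 217.8 − 0.06q = 150.4 + 0.046q → q* = 635.8491, p* = 179.6491.
The subsidy lowers effective supply by 30.25: p = 120.15 + 0.046q.
New quantity: 217.8 − 0.06q = 120.15 + 0.046q → q' = 921.2264.
Overproduction Δq = 921.2264 − 635.8491 = 285.3773; wedge = subsidy = 30.25.
The triangle = ½ × 285.3773 × 30.25 = 4316.33.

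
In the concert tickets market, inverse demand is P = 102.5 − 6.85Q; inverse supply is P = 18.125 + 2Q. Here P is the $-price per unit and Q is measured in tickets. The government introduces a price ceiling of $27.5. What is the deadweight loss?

Competitive equilibrium: 102.5 − 6.85Q = 18.125 + 2Q → Q* = 9.5339, P* = 37.1928.
At the ceiling P = 27.5, quantity supplied = (27.5 − 18.125)/2 = 4.6875.
Willingness to pay at Q' = 4.6875: 102.5 − 6.85·4.6875 = 70.3906.
ΔQ = 9.5339 − 4.6875 = 4.8464; wedge = 70.3906 − 27.5 = 42.8906.
Deadweight loss = ½ × 4.8464 × 42.8906 = $103.93.

$103.93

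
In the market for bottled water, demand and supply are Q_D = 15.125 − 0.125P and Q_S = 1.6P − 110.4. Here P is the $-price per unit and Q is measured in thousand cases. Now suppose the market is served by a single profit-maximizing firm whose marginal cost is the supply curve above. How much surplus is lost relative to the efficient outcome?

In inverse form: demand P = 121 − 8Q, supply P = 69 + 0.625Q.
Competitive equilibrium: 121 − 8Q = 69 + 0.625Q → Q* = 6.029, P* = 72.7681.
Marginal revenue: MR = 121 − 16Q. Set MR = MC: 121 − 16Q = 69 + 0.625Q → Q_m = 3.1278.
Price P_m = 121 − 8·3.1278 = 95.9776; MC(Q_m) = 69 + 0.625·3.1278 = 70.9549.
Competitive Q* = 6.029, so ΔQ = 2.9012; wedge = 95.9776 − 70.9549 = 25.0227.
DWL = ½ × 2.9012 × 25.0227 = $36.30 thousand.

$36.30 thousand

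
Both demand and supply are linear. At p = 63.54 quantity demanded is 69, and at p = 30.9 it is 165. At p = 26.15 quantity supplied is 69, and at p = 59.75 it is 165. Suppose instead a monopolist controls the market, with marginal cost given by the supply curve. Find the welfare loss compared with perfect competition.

570.48

Demand slope = (30.9 − 63.54)/(165 − 69) = −0.34, so p = 87 − 0.34q.
Supply slope = (59.75 − 26.15)/(165 − 69) = 0.35, so p = 2 + 0.35q.
Competitive equilibrium: 87 − 0.34q = 2 + 0.35q → q* = 123.1884, p* = 45.1159.
Marginal revenue: MR = 87 − 0.68q. Set MR = MC: 87 − 0.68q = 2 + 0.35q → q_m = 82.5243.
Price p_m = 87 − 0.34·82.5243 = 58.9417; MC(q_m) = 2 + 0.35·82.5243 = 30.8835.
Competitive q* = 123.1884, so Δq = 40.6641; wedge = 58.9417 − 30.8835 = 28.0582.
Deadweight loss = ½ × 40.6641 × 28.0582 = 570.48.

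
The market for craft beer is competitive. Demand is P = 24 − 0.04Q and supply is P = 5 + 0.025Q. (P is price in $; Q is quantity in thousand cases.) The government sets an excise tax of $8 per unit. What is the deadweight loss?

$492.31 thousand

Competitive equilibrium: 24 − 0.04Q = 5 + 0.025Q → Q* = 292.3077, P* = 12.3077.
With the tax, the buyer price exceeds the seller price by 8: (24 − 0.04Q) − (5 + 0.025Q) = 8 → Q' = 169.2308.
ΔQ = 292.3077 − 169.2308 = 123.0769; the wedge equals the tax, 8.
The triangle = ½ × 123.0769 × 8 = $492.31 thousand.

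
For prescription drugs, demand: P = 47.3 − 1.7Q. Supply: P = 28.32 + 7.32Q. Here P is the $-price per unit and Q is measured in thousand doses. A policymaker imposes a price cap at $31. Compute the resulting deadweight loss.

Competitive equilibrium: 47.3 − 1.7Q = 28.32 + 7.32Q → Q* = 2.1042, P* = 43.7228.
At the ceiling P = 31, quantity supplied = (31 − 28.32)/7.32 = 0.3661.
Willingness to pay at Q' = 0.3661: 47.3 − 1.7·0.3661 = 46.6776.
ΔQ = 2.1042 − 0.3661 = 1.7381; wedge = 46.6776 − 31 = 15.6776.
DWL = ½ × 1.7381 × 15.6776 = $13.62 thousand.

$13.62 thousand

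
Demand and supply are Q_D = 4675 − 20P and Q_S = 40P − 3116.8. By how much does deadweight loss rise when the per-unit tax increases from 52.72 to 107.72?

In inverse form: demand P = 233.75 − 0.05Q, supply P = 77.92 + 0.025Q.
Competitive equilibrium: 233.75 − 0.05Q = 77.92 + 0.025Q → Q* = 2077.7333, P* = 129.8633.
For a per-unit tax t: ΔQ = t/0.075, so DWL = ½·t·(t/0.075) = t²/0.15.
At t = 52.72: DWL = 18529.323. At t = 107.72: DWL = 77357.323.
Increase = 77357.323 − 18529.323 = 58828.

58828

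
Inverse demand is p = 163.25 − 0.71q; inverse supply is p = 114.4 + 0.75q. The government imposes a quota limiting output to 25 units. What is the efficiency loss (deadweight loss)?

Competitive equilibrium: 163.25 − 0.71q = 114.4 + 0.75q → q* = 33.4589, p* = 139.4942.
At q = 25: demand price = 163.25 − 0.71·25 = 145.5; supply price = 114.4 + 0.75·25 = 133.15.
Δq = 33.4589 − 25 = 8.4589; wedge = 145.5 − 133.15 = 12.35.
Deadweight loss = ½ × 8.4589 × 12.35 = 52.23.

52.23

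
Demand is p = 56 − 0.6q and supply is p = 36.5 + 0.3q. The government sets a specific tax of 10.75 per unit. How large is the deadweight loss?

Competitive equilibrium: 56 − 0.6q = 36.5 + 0.3q → q* = 21.6667, p* = 43.
With the tax, the buyer price exceeds the seller price by 10.75: (56 − 0.6q) − (36.5 + 0.3q) = 10.75 → q' = 9.7222.
Δq = 21.6667 − 9.7222 = 11.9445; the wedge equals the tax, 10.75.
The triangle = ½ × 11.9445 × 10.75 = 64.20.

64.20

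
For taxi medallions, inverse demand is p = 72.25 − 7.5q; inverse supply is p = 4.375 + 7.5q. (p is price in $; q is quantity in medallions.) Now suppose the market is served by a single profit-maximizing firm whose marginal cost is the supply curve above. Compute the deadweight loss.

$17.06

Competitive equilibrium: 72.25 − 7.5q = 4.375 + 7.5q → q* = 4.525, p* = 38.3125.
Marginal revenue: MR = 72.25 − 15q. Set MR = MC: 72.25 − 15q = 4.375 + 7.5q → q_m = 3.0167.
Price p_m = 72.25 − 7.5·3.0167 = 49.6248; MC(q_m) = 4.375 + 7.5·3.0167 = 27.0003.
Competitive q* = 4.525, so Δq = 1.5083; wedge = 49.6248 − 27.0003 = 22.6245.
Welfare loss = ½ × 1.5083 × 22.6245 = $17.06.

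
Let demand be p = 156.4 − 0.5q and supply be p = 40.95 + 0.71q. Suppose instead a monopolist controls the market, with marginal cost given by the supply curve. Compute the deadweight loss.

470.89

Competitive equilibrium: 156.4 − 0.5q = 40.95 + 0.71q → q* = 95.4132, p* = 108.6934.
Marginal revenue: MR = 156.4 − q. Set MR = MC: 156.4 − q = 40.95 + 0.71q → q_m = 67.5146.
Price p_m = 156.4 − 0.5·67.5146 = 122.6427; MC(q_m) = 40.95 + 0.71·67.5146 = 88.8854.
Competitive q* = 95.4132, so Δq = 27.8986; wedge = 122.6427 − 88.8854 = 33.7573.
DWL = ½ × 27.8986 × 33.7573 = 470.89.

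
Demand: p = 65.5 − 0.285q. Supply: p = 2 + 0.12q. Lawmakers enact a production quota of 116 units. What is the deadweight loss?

336.93

Competitive equilibrium: 65.5 − 0.285q = 2 + 0.12q → q* = 156.7901, p* = 20.8148.
At q = 116: demand price = 65.5 − 0.285·116 = 32.44; supply price = 2 + 0.12·116 = 15.92.
Δq = 156.7901 − 116 = 40.7901; wedge = 32.44 − 15.92 = 16.52.
Deadweight loss = ½ × 40.7901 × 16.52 = 336.93.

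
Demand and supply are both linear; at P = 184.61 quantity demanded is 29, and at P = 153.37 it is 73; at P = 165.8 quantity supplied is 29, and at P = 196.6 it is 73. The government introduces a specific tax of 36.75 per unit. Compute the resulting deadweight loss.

478.92

Demand slope = (153.37 − 184.61)/(73 − 29) = −0.71, so P = 205.2 − 0.71Q.
Supply slope = (196.6 − 165.8)/(73 − 29) = 0.7, so P = 145.5 + 0.7Q.
Competitive equilibrium: 205.2 − 0.71Q = 145.5 + 0.7Q → Q* = 42.3404, P* = 175.1383.
With the tax, the buyer price exceeds the seller price by 36.75: (205.2 − 0.71Q) − (145.5 + 0.7Q) = 36.75 → Q' = 16.2766.
ΔQ = 42.3404 − 16.2766 = 26.0638; the wedge equals the tax, 36.75.
DWL = ½ × 26.0638 × 36.75 = 478.92.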